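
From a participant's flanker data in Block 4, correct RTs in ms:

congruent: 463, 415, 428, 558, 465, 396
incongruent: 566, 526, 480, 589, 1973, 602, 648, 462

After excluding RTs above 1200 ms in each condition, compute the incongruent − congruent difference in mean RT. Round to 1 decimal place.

99.1 ms

incongruent: exclude 1973
M(congruent) = 2725/6 = 454.167
M(incongruent) = 3873/7 = 553.286
Difference = 553.286 − 454.167 = 99.119 ms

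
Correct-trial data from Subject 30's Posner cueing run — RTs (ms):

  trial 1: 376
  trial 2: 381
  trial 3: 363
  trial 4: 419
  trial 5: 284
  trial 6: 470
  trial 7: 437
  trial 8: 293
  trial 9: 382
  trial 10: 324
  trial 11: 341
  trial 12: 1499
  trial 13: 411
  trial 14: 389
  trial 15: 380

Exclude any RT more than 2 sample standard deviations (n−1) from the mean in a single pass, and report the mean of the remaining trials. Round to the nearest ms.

375 ms

n = 15, ΣRT = 6749, M = 449.933
Σ(x−M)² = 1214464.93; s = √(1214464.93/14) = 294.529
Cutoffs: 449.933 ± 2·294.529 → [-139.1, 1039.0]
Outside: 1499 → excluded.
Retained (n=14): Σ = 5250, mean = 5250/14 = 375.000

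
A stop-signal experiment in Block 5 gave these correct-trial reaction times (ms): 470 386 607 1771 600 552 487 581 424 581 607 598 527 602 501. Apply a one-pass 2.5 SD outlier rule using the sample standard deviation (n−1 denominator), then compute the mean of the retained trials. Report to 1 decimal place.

n = 15, ΣRT = 9294, M = 619.600
Σ(x−M)² = 1490181.60; s = √(1490181.60/14) = 326.254
Cutoffs: 619.600 ± 2.5·326.254 → [-196.0, 1435.2]
Outside: 1771 → excluded.
Retained (n=14): Σ = 7523, mean = 7523/14 = 537.357

537.4 ms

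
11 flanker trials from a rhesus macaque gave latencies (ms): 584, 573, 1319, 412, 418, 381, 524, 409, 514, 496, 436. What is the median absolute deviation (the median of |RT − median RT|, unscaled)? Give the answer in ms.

Sorted: 381, 409, 412, 418, 436, 496, 514, 524, 573, 584, 1319 → median = 496
|x − 496|: 88, 77, 823, 84, 78, 115, 28, 87, 18, 0, 60
Sorted deviations: 0, 18, 28, 60, 77, 78, 84, 87, 88, 115, 823 → MAD = 78

78 ms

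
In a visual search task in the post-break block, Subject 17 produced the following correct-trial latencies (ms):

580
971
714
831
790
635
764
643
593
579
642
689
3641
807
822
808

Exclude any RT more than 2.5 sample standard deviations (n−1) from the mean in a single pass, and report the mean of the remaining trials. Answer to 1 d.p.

724.5 ms

n = 16, ΣRT = 14509, M = 906.812
Σ(x−M)² = 8157578.44; s = √(8157578.44/15) = 737.454
Cutoffs: 906.812 ± 2.5·737.454 → [-936.8, 2750.4]
Outside: 3641 → excluded.
Retained (n=15): Σ = 10868, mean = 10868/15 = 724.533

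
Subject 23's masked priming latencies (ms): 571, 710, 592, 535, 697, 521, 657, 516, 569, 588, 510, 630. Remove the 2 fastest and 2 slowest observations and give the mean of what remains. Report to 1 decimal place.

Sorted: 510, 516, 521, 535, 569, 571, 588, 592, 630, 657, 697, 710
Drop lowest 2 (510, 516) and highest 2 (697, 710)
Remaining (n=8): Σ = 4663, mean = 4663/8 = 582.875

582.9 ms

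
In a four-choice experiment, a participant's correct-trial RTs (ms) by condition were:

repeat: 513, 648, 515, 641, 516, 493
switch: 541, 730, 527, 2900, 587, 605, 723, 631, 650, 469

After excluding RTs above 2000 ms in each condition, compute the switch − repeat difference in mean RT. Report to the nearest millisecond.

switch: exclude 2900
M(repeat) = 3326/6 = 554.333
M(switch) = 5463/9 = 607.000
Difference = 607.000 − 554.333 = 52.667 ms

53 ms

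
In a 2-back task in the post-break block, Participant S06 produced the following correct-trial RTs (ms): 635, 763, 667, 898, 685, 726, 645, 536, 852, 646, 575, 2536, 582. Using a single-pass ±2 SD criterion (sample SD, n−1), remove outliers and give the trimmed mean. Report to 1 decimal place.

684.2 ms

n = 13, ΣRT = 10746, M = 826.615
Σ(x−M)² = 3297365.08; s = √(3297365.08/12) = 524.195
Cutoffs: 826.615 ± 2·524.195 → [-221.8, 1875.0]
Outside: 2536 → excluded.
Retained (n=12): Σ = 8210, mean = 8210/12 = 684.167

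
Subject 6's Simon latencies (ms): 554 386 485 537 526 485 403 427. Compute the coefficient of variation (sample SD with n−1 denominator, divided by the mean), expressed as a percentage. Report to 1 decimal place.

13.4%

n = 8, Σ = 3803, M = 475.3750
Σ(x−M)² = 28293.875; s = √(28293.875/7) = 63.5766
CV = 63.5766 / 475.3750 = 0.13374 = 13.374%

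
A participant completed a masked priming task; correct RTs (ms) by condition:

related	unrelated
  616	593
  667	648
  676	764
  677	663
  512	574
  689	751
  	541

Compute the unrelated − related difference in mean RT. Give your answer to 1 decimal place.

M(related) = 3837/6 = 639.500
M(unrelated) = 4534/7 = 647.714
Difference = 647.714 − 639.500 = 8.214 ms

8.2 ms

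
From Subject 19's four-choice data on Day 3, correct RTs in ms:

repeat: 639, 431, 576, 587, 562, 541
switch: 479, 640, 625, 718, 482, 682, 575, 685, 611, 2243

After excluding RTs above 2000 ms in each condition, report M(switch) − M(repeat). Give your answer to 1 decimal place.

switch: exclude 2243
M(repeat) = 3336/6 = 556.000
M(switch) = 5497/9 = 610.778
Difference = 610.778 − 556.000 = 54.778 ms

54.8 ms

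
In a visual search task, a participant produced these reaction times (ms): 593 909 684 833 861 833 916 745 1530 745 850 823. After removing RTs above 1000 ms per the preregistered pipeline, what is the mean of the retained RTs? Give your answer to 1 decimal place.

Excluded: 1530
Retained (n=11): Σ = 8792
Mean = 8792/11 = 799.2727

799.3 ms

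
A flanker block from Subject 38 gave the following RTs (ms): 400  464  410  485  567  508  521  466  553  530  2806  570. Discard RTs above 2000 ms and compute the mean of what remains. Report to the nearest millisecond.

Excluded: 2806
Retained (n=11): Σ = 5474
Mean = 5474/11 = 497.6364

498 ms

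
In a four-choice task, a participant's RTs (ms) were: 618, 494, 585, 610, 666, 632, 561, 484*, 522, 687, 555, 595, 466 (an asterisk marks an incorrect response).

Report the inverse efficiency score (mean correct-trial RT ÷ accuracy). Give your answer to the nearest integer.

631 ms

Correct trials (n=12): 618, 494, 585, 610, 666, 632, 561, 522, 687, 555, 595, 466
Mean correct RT = 6991/12 = 582.5833 ms
Proportion correct = 12/13
IES = 582.5833 / (12/13) = 631.132 ms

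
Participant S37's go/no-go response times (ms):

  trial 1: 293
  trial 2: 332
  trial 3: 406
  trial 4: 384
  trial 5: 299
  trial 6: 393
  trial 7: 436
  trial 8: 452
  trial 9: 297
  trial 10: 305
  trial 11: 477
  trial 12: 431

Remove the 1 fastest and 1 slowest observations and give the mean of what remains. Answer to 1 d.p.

373.5 ms

Sorted: 293, 297, 299, 305, 332, 384, 393, 406, 431, 436, 452, 477
Drop lowest 1 (293) and highest 1 (477)
Remaining (n=10): Σ = 3735, mean = 3735/10 = 373.500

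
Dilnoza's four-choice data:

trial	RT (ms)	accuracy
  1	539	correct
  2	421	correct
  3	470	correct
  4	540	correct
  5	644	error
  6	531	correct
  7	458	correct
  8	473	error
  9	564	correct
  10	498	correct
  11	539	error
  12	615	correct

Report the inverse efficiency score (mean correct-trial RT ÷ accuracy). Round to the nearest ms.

687 ms

Correct trials (n=9): 539, 421, 470, 540, 531, 458, 564, 498, 615
Mean correct RT = 4636/9 = 515.1111 ms
Proportion correct = 9/12
IES = 515.1111 / (9/12) = 686.815 ms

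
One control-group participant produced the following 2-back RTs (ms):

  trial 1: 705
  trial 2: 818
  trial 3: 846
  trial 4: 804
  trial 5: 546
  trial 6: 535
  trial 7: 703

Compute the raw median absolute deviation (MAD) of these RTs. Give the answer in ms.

Sorted: 535, 546, 703, 705, 804, 818, 846 → median = 705
|x − 705|: 0, 113, 141, 99, 159, 170, 2
Sorted deviations: 0, 2, 99, 113, 141, 159, 170 → MAD = 113

113 ms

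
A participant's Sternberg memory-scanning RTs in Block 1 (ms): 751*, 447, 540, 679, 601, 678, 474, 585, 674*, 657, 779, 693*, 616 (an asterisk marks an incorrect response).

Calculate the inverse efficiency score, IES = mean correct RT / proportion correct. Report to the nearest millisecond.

787 ms

Correct trials (n=10): 447, 540, 679, 601, 678, 474, 585, 657, 779, 616
Mean correct RT = 6056/10 = 605.6000 ms
Proportion correct = 10/13
IES = 605.6000 / (10/13) = 787.280 ms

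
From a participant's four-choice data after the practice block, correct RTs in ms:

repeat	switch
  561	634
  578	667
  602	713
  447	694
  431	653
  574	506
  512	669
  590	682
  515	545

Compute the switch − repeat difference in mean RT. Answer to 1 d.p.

M(repeat) = 4810/9 = 534.444
M(switch) = 5763/9 = 640.333
Difference = 640.333 − 534.444 = 105.889 ms

105.9 ms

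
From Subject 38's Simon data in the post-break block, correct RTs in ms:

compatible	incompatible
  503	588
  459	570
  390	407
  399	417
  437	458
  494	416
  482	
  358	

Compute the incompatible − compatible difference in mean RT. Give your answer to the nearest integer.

M(compatible) = 3522/8 = 440.250
M(incompatible) = 2856/6 = 476.000
Difference = 476.000 − 440.250 = 35.750 ms

36 ms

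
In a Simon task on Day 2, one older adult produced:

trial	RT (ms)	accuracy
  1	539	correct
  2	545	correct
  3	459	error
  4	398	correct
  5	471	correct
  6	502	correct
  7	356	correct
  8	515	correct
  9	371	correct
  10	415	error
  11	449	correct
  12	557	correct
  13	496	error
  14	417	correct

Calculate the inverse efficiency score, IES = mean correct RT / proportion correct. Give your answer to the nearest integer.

592 ms

Correct trials (n=11): 539, 545, 398, 471, 502, 356, 515, 371, 449, 557, 417
Mean correct RT = 5120/11 = 465.4545 ms
Proportion correct = 11/14
IES = 465.4545 / (11/14) = 592.397 ms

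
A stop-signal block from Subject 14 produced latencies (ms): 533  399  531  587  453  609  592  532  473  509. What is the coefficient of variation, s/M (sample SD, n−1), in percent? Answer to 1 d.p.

n = 10, Σ = 5218, M = 521.8000
Σ(x−M)² = 39455.600; s = √(39455.600/9) = 66.2114
CV = 66.2114 / 521.8000 = 0.12689 = 12.689%

12.7%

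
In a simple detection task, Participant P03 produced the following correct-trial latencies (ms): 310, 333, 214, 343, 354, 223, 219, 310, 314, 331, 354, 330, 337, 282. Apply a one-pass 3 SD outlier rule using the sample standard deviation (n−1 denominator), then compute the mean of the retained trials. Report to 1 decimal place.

n = 14, ΣRT = 4254, M = 303.857
Σ(x−M)² = 32397.71; s = √(32397.71/13) = 49.921
Cutoffs: 303.857 ± 3·49.921 → [154.1, 453.6]
No RTs fall outside the cutoffs; all 14 retained. Mean = 4254/14 = 303.857

303.9 ms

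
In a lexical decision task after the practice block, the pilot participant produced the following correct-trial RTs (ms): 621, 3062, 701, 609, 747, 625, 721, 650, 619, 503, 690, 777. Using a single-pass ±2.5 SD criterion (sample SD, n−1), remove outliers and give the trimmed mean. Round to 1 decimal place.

n = 12, ΣRT = 10325, M = 860.417
Σ(x−M)² = 5346938.92; s = √(5346938.92/11) = 697.198
Cutoffs: 860.417 ± 2.5·697.198 → [-882.6, 2603.4]
Outside: 3062 → excluded.
Retained (n=11): Σ = 7263, mean = 7263/11 = 660.273

660.3 ms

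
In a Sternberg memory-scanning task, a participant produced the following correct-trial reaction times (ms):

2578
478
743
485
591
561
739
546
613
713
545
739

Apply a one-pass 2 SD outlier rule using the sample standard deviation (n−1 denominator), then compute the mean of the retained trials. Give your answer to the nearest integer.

n = 12, ΣRT = 9331, M = 777.583
Σ(x−M)² = 3641734.92; s = √(3641734.92/11) = 575.384
Cutoffs: 777.583 ± 2·575.384 → [-373.2, 1928.4]
Outside: 2578 → excluded.
Retained (n=11): Σ = 6753, mean = 6753/11 = 613.909

614 ms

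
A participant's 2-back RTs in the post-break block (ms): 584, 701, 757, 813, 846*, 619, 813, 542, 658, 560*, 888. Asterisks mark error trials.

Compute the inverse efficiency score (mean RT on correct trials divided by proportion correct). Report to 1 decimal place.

Correct trials (n=9): 584, 701, 757, 813, 619, 813, 542, 658, 888
Mean correct RT = 6375/9 = 708.3333 ms
Proportion correct = 9/11
IES = 708.3333 / (9/11) = 865.741 ms

865.7 ms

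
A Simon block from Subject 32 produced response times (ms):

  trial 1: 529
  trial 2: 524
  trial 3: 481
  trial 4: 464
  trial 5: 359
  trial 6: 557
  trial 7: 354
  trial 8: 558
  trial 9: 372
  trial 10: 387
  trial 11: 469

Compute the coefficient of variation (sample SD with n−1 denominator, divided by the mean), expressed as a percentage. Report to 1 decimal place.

n = 11, Σ = 5054, M = 459.4545
Σ(x−M)² = 62914.727; s = √(62914.727/10) = 79.3188
CV = 79.3188 / 459.4545 = 0.17264 = 17.264%

17.3%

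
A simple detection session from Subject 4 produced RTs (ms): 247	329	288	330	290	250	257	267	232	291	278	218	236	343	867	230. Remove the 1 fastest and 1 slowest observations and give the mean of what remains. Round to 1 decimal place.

Sorted: 218, 230, 232, 236, 247, 250, 257, 267, 278, 288, 290, 291, 329, 330, 343, 867
Drop lowest 1 (218) and highest 1 (867)
Remaining (n=14): Σ = 3868, mean = 3868/14 = 276.286

276.3 ms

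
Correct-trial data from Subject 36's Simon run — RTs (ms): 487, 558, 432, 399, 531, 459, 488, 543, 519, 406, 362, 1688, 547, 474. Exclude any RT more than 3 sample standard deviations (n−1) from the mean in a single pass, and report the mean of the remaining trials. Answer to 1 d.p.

477.3 ms

n = 14, ΣRT = 7893, M = 563.786
Σ(x−M)² = 1408502.36; s = √(1408502.36/13) = 329.160
Cutoffs: 563.786 ± 3·329.160 → [-423.7, 1551.3]
Outside: 1688 → excluded.
Retained (n=13): Σ = 6205, mean = 6205/13 = 477.308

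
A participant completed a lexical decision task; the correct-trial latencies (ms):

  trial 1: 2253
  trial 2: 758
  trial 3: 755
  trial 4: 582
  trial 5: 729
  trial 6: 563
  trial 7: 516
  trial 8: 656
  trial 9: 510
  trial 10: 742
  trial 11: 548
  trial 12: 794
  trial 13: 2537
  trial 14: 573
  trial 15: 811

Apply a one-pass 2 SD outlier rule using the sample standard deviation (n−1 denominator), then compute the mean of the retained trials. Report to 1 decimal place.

n = 15, ΣRT = 13327, M = 888.467
Σ(x−M)² = 5427551.73; s = √(5427551.73/14) = 622.641
Cutoffs: 888.467 ± 2·622.641 → [-356.8, 2133.7]
Outside: 2253, 2537 → excluded.
Retained (n=13): Σ = 8537, mean = 8537/13 = 656.692

656.7 ms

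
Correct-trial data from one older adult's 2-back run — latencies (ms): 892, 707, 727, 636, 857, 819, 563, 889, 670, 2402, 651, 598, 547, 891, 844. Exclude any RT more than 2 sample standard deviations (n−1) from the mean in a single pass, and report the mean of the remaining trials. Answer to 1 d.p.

735.1 ms

n = 15, ΣRT = 12693, M = 846.200
Σ(x−M)² = 2805556.40; s = √(2805556.40/14) = 447.657
Cutoffs: 846.200 ± 2·447.657 → [-49.1, 1741.5]
Outside: 2402 → excluded.
Retained (n=14): Σ = 10291, mean = 10291/14 = 735.071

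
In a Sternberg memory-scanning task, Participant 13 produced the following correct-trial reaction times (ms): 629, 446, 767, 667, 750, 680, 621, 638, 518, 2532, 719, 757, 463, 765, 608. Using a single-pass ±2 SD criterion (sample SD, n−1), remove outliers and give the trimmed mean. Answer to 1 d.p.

644.9 ms

n = 15, ΣRT = 11560, M = 770.667
Σ(x−M)² = 3475029.33; s = √(3475029.33/14) = 498.213
Cutoffs: 770.667 ± 2·498.213 → [-225.8, 1767.1]
Outside: 2532 → excluded.
Retained (n=14): Σ = 9028, mean = 9028/14 = 644.857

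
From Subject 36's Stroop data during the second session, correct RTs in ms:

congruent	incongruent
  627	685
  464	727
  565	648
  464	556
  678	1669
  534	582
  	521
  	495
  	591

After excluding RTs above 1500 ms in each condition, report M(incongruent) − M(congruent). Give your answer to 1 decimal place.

45.3 ms

incongruent: exclude 1669
M(congruent) = 3332/6 = 555.333
M(incongruent) = 4805/8 = 600.625
Difference = 600.625 − 555.333 = 45.292 ms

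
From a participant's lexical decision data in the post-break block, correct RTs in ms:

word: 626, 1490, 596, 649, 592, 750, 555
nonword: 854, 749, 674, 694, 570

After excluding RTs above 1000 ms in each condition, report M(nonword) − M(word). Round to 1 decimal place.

80.2 ms

word: exclude 1490
M(word) = 3768/6 = 628.000
M(nonword) = 3541/5 = 708.200
Difference = 708.200 − 628.000 = 80.200 ms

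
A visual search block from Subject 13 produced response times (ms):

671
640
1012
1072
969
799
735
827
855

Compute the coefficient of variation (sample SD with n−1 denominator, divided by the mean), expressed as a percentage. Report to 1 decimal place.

n = 9, Σ = 7580, M = 842.2222
Σ(x−M)² = 181665.556; s = √(181665.556/8) = 150.6924
CV = 150.6924 / 842.2222 = 0.17892 = 17.892%

17.9%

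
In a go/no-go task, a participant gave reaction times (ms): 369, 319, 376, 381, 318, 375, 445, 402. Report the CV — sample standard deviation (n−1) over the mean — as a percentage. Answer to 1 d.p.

11.1%

n = 8, Σ = 2985, M = 373.1250
Σ(x−M)² = 12058.875; s = √(12058.875/7) = 41.5054
CV = 41.5054 / 373.1250 = 0.11124 = 11.124%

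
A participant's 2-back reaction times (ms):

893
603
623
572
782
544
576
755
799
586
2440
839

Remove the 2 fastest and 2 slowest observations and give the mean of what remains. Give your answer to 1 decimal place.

Sorted: 544, 572, 576, 586, 603, 623, 755, 782, 799, 839, 893, 2440
Drop lowest 2 (544, 572) and highest 2 (893, 2440)
Remaining (n=8): Σ = 5563, mean = 5563/8 = 695.375

695.4 ms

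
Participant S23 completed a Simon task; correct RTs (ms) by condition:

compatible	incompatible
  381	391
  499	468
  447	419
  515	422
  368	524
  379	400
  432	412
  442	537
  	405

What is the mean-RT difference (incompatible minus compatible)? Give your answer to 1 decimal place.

M(compatible) = 3463/8 = 432.875
M(incompatible) = 3978/9 = 442.000
Difference = 442.000 − 432.875 = 9.125 ms

9.1 ms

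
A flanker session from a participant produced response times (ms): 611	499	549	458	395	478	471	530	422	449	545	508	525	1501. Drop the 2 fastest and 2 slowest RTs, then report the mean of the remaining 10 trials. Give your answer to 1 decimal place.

Sorted: 395, 422, 449, 458, 471, 478, 499, 508, 525, 530, 545, 549, 611, 1501
Drop lowest 2 (395, 422) and highest 2 (611, 1501)
Remaining (n=10): Σ = 5012, mean = 5012/10 = 501.200

501.2 ms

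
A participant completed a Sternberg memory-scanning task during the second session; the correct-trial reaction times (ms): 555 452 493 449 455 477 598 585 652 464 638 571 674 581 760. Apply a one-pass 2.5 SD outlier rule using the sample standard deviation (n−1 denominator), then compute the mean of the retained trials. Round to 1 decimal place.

n = 15, ΣRT = 8404, M = 560.267
Σ(x−M)² = 125802.93; s = √(125802.93/14) = 94.794
Cutoffs: 560.267 ± 2.5·94.794 → [323.3, 797.3]
No RTs fall outside the cutoffs; all 15 retained. Mean = 8404/15 = 560.267

560.3 ms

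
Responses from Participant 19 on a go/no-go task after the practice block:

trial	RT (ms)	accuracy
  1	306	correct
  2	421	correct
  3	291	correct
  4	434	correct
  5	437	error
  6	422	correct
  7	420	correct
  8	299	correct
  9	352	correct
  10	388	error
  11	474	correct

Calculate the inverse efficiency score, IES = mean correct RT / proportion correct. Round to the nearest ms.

Correct trials (n=9): 306, 421, 291, 434, 422, 420, 299, 352, 474
Mean correct RT = 3419/9 = 379.8889 ms
Proportion correct = 9/11
IES = 379.8889 / (9/11) = 464.309 ms

464 ms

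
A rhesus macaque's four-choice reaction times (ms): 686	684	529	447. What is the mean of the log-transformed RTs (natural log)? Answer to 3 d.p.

ln(RT): 6.5309, 6.5280, 6.2710, 6.1026
Σ ln(RT) = 25.4324
Mean = 25.4324/4 = 6.35810

6.358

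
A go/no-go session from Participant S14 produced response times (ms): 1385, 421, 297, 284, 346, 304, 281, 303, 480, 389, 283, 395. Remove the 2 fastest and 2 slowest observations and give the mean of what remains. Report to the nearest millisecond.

342 ms

Sorted: 281, 283, 284, 297, 303, 304, 346, 389, 395, 421, 480, 1385
Drop lowest 2 (281, 283) and highest 2 (480, 1385)
Remaining (n=8): Σ = 2739, mean = 2739/8 = 342.375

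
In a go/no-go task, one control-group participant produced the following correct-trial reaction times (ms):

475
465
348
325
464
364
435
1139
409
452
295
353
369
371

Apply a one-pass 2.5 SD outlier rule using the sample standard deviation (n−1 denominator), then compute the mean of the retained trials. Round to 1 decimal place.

n = 14, ΣRT = 6264, M = 447.429
Σ(x−M)² = 557245.43; s = √(557245.43/13) = 207.039
Cutoffs: 447.429 ± 2.5·207.039 → [-70.2, 965.0]
Outside: 1139 → excluded.
Retained (n=13): Σ = 5125, mean = 5125/13 = 394.231

394.2 ms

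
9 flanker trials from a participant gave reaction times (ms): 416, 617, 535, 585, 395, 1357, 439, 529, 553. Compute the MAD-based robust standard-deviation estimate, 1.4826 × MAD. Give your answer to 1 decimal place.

Sorted: 395, 416, 439, 529, 535, 553, 585, 617, 1357 → median = 535
|x − 535| sorted: 0, 6, 18, 50, 82, 96, 119, 140, 822 → MAD = 82
Robust SD ≈ 1.4826 × 82 = 121.573

121.6 ms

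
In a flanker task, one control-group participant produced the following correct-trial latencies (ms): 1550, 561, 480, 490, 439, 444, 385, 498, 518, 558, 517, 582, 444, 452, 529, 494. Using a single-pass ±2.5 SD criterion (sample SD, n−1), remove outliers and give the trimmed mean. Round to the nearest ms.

n = 16, ΣRT = 8941, M = 558.812
Σ(x−M)² = 1088482.44; s = √(1088482.44/15) = 269.380
Cutoffs: 558.812 ± 2.5·269.380 → [-114.6, 1232.3]
Outside: 1550 → excluded.
Retained (n=15): Σ = 7391, mean = 7391/15 = 492.733

493 ms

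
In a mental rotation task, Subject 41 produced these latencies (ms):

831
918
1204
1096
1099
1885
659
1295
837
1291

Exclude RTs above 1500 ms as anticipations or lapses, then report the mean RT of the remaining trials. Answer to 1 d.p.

1025.6 ms

Excluded: 1885
Retained (n=9): Σ = 9230
Mean = 9230/9 = 1025.5556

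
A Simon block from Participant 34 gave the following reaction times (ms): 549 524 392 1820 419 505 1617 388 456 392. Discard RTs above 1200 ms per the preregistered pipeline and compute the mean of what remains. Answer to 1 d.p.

Excluded: 1617, 1820
Retained (n=8): Σ = 3625
Mean = 3625/8 = 453.1250

453.1 ms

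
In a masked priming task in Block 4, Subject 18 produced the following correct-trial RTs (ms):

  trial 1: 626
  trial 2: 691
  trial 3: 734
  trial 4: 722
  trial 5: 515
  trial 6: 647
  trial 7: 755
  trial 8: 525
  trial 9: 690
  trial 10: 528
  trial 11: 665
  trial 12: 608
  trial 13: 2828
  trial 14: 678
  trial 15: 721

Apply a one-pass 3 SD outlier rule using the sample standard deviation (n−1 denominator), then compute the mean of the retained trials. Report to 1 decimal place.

n = 15, ΣRT = 11933, M = 795.533
Σ(x−M)² = 4509663.73; s = √(4509663.73/14) = 567.555
Cutoffs: 795.533 ± 3·567.555 → [-907.1, 2498.2]
Outside: 2828 → excluded.
Retained (n=14): Σ = 9105, mean = 9105/14 = 650.357

650.4 ms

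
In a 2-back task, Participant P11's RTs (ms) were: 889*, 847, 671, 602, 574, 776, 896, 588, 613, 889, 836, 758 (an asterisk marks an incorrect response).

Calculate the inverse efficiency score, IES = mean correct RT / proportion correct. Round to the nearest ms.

Correct trials (n=11): 847, 671, 602, 574, 776, 896, 588, 613, 889, 836, 758
Mean correct RT = 8050/11 = 731.8182 ms
Proportion correct = 11/12
IES = 731.8182 / (11/12) = 798.347 ms

798 ms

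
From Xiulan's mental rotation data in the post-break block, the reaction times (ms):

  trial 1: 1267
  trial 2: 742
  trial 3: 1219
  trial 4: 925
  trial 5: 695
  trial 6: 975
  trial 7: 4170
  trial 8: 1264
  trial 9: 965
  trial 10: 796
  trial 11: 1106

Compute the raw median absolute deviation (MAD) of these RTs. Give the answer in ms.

Sorted: 695, 742, 796, 925, 965, 975, 1106, 1219, 1264, 1267, 4170 → median = 975
|x − 975|: 292, 233, 244, 50, 280, 0, 3195, 289, 10, 179, 131
Sorted deviations: 0, 10, 50, 131, 179, 233, 244, 280, 289, 292, 3195 → MAD = 233

233 ms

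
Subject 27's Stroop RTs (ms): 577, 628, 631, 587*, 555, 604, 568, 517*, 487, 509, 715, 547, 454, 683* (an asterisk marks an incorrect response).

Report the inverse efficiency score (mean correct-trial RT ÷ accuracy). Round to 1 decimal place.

Correct trials (n=11): 577, 628, 631, 555, 604, 568, 487, 509, 715, 547, 454
Mean correct RT = 6275/11 = 570.4545 ms
Proportion correct = 11/14
IES = 570.4545 / (11/14) = 726.033 ms

726.0 ms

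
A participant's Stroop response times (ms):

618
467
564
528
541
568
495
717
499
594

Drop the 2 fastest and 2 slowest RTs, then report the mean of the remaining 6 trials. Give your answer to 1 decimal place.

549.0 ms

Sorted: 467, 495, 499, 528, 541, 564, 568, 594, 618, 717
Drop lowest 2 (467, 495) and highest 2 (618, 717)
Remaining (n=6): Σ = 3294, mean = 3294/6 = 549.000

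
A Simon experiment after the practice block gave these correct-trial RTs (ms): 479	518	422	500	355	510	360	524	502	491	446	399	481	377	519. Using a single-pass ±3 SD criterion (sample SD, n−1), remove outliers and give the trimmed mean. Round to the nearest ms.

n = 15, ΣRT = 6883, M = 458.867
Σ(x−M)² = 51823.73; s = √(51823.73/14) = 60.842
Cutoffs: 458.867 ± 3·60.842 → [276.3, 641.4]
No RTs fall outside the cutoffs; all 15 retained. Mean = 6883/15 = 458.867

459 ms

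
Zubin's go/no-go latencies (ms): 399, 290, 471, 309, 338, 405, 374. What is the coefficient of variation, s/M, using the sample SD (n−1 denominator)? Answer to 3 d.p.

0.169

n = 7, Σ = 2586, M = 369.4286
Σ(x−M)² = 23425.714; s = √(23425.714/6) = 62.4843
CV = 62.4843 / 369.4286 = 0.16914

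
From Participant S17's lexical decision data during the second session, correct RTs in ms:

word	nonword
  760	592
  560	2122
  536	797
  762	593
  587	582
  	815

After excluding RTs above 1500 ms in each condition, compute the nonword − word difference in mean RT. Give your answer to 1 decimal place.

34.8 ms

nonword: exclude 2122
M(word) = 3205/5 = 641.000
M(nonword) = 3379/5 = 675.800
Difference = 675.800 − 641.000 = 34.800 ms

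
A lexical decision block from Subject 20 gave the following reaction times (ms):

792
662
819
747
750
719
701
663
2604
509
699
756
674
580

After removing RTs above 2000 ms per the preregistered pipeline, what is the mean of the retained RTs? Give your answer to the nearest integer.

698 ms

Excluded: 2604
Retained (n=13): Σ = 9071
Mean = 9071/13 = 697.7692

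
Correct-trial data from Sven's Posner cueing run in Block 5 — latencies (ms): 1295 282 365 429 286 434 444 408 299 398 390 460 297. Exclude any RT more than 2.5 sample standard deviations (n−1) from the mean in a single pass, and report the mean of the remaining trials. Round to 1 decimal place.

374.3 ms

n = 13, ΣRT = 5787, M = 445.154
Σ(x−M)² = 831175.69; s = √(831175.69/12) = 263.182
Cutoffs: 445.154 ± 2.5·263.182 → [-212.8, 1103.1]
Outside: 1295 → excluded.
Retained (n=12): Σ = 4492, mean = 4492/12 = 374.333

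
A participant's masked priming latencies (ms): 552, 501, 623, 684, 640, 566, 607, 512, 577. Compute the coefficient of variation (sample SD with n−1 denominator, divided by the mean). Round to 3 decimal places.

n = 9, Σ = 5262, M = 584.6667
Σ(x−M)² = 28652.000; s = √(28652.000/8) = 59.8456
CV = 59.8456 / 584.6667 = 0.10236

0.102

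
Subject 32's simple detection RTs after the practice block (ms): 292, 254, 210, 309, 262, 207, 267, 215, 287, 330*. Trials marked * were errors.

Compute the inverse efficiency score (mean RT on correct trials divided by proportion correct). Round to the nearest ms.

284 ms

Correct trials (n=9): 292, 254, 210, 309, 262, 207, 267, 215, 287
Mean correct RT = 2303/9 = 255.8889 ms
Proportion correct = 9/10
IES = 255.8889 / (9/10) = 284.321 ms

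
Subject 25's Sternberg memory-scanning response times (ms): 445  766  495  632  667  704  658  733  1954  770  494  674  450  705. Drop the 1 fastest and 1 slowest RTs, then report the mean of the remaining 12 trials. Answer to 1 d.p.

645.7 ms

Sorted: 445, 450, 494, 495, 632, 658, 667, 674, 704, 705, 733, 766, 770, 1954
Drop lowest 1 (445) and highest 1 (1954)
Remaining (n=12): Σ = 7748, mean = 7748/12 = 645.667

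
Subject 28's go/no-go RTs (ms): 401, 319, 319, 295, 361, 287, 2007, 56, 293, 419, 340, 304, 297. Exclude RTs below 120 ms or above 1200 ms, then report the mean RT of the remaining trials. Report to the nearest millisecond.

330 ms

Excluded: 56, 2007
Retained (n=11): Σ = 3635
Mean = 3635/11 = 330.4545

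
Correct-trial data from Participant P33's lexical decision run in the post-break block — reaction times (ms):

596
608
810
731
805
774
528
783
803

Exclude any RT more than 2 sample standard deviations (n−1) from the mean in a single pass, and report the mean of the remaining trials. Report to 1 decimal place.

n = 9, ΣRT = 6438, M = 715.333
Σ(x−M)² = 93808.00; s = √(93808.00/8) = 108.287
Cutoffs: 715.333 ± 2·108.287 → [498.8, 931.9]
No RTs fall outside the cutoffs; all 9 retained. Mean = 6438/9 = 715.333

715.3 ms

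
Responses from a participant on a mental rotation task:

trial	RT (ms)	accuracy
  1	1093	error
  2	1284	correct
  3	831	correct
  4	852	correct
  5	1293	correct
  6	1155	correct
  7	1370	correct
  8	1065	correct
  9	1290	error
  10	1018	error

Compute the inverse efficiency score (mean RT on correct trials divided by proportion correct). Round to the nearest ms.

Correct trials (n=7): 1284, 831, 852, 1293, 1155, 1370, 1065
Mean correct RT = 7850/7 = 1121.4286 ms
Proportion correct = 7/10
IES = 1121.4286 / (7/10) = 1602.041 ms

1602 ms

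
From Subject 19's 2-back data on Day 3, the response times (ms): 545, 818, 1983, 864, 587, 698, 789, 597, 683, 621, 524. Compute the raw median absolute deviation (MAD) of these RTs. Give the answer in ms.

Sorted: 524, 545, 587, 597, 621, 683, 698, 789, 818, 864, 1983 → median = 683
|x − 683|: 138, 135, 1300, 181, 96, 15, 106, 86, 0, 62, 159
Sorted deviations: 0, 15, 62, 86, 96, 106, 135, 138, 159, 181, 1300 → MAD = 106

106 ms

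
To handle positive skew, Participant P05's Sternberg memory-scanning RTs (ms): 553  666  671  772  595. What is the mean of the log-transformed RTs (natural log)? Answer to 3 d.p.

6.473

ln(RT): 6.3154, 6.5013, 6.5088, 6.6490, 6.3886
Σ ln(RT) = 32.3630
Mean = 32.3630/5 = 6.47259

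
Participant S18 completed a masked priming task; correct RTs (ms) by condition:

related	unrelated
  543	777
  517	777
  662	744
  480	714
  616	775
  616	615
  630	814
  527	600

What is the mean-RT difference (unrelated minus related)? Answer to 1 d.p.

153.1 ms

M(related) = 4591/8 = 573.875
M(unrelated) = 5816/8 = 727.000
Difference = 727.000 − 573.875 = 153.125 ms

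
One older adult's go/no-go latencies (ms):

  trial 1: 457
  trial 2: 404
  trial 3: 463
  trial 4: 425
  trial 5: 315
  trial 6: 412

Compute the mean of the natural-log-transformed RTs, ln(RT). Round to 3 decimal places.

6.015

ln(RT): 6.1247, 6.0014, 6.1377, 6.0521, 5.7526, 6.0210
Σ ln(RT) = 36.0895
Mean = 36.0895/6 = 6.01492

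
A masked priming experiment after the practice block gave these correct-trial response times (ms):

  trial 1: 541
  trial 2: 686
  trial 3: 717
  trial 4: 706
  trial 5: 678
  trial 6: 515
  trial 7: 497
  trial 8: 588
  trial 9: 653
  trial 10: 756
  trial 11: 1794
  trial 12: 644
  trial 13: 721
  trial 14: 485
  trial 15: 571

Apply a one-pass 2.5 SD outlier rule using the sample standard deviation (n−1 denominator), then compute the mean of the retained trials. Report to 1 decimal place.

n = 15, ΣRT = 10552, M = 703.467
Σ(x−M)² = 1382707.73; s = √(1382707.73/14) = 314.269
Cutoffs: 703.467 ± 2.5·314.269 → [-82.2, 1489.1]
Outside: 1794 → excluded.
Retained (n=14): Σ = 8758, mean = 8758/14 = 625.571

625.6 ms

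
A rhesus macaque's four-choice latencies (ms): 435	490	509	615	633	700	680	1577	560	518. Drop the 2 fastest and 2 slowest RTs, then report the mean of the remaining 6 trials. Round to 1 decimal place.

Sorted: 435, 490, 509, 518, 560, 615, 633, 680, 700, 1577
Drop lowest 2 (435, 490) and highest 2 (700, 1577)
Remaining (n=6): Σ = 3515, mean = 3515/6 = 585.833

585.8 ms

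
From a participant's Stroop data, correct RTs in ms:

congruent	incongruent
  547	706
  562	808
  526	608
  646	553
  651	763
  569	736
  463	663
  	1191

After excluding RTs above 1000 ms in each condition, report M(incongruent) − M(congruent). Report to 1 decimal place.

124.7 ms

incongruent: exclude 1191
M(congruent) = 3964/7 = 566.286
M(incongruent) = 4837/7 = 691.000
Difference = 691.000 − 566.286 = 124.714 ms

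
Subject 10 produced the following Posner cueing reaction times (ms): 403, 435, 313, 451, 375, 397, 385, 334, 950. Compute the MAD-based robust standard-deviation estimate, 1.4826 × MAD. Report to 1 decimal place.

56.3 ms

Sorted: 313, 334, 375, 385, 397, 403, 435, 451, 950 → median = 397
|x − 397| sorted: 0, 6, 12, 22, 38, 54, 63, 84, 553 → MAD = 38
Robust SD ≈ 1.4826 × 38 = 56.339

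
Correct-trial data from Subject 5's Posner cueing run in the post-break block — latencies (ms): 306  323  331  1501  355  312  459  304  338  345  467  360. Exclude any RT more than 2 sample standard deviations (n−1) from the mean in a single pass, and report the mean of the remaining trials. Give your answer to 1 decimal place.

n = 12, ΣRT = 5401, M = 450.083
Σ(x−M)² = 1237050.92; s = √(1237050.92/11) = 335.349
Cutoffs: 450.083 ± 2·335.349 → [-220.6, 1120.8]
Outside: 1501 → excluded.
Retained (n=11): Σ = 3900, mean = 3900/11 = 354.545

354.5 ms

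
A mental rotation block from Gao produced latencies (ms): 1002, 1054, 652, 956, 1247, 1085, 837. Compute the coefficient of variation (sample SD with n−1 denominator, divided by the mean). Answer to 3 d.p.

n = 7, Σ = 6833, M = 976.1429
Σ(x−M)² = 216778.857; s = √(216778.857/6) = 190.0784
CV = 190.0784 / 976.1429 = 0.19472

0.195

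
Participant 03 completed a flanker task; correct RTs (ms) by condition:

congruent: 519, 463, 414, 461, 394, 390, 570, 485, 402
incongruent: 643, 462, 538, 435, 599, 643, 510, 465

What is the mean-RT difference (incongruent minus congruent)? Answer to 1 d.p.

81.5 ms

M(congruent) = 4098/9 = 455.333
M(incongruent) = 4295/8 = 536.875
Difference = 536.875 − 455.333 = 81.542 ms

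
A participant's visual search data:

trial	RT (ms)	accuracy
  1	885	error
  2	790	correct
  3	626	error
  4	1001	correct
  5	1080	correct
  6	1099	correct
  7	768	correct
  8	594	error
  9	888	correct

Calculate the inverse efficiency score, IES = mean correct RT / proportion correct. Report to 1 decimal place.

Correct trials (n=6): 790, 1001, 1080, 1099, 768, 888
Mean correct RT = 5626/6 = 937.6667 ms
Proportion correct = 6/9
IES = 937.6667 / (6/9) = 1406.500 ms

1406.5 ms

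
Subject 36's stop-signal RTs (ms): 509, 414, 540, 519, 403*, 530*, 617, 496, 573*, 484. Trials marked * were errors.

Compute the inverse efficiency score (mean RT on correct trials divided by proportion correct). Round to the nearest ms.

Correct trials (n=7): 509, 414, 540, 519, 617, 496, 484
Mean correct RT = 3579/7 = 511.2857 ms
Proportion correct = 7/10
IES = 511.2857 / (7/10) = 730.408 ms

730 ms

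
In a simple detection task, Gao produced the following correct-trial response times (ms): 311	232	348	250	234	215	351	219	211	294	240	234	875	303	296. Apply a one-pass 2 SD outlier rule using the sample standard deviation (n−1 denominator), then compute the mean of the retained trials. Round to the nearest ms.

267 ms

n = 15, ΣRT = 4613, M = 307.533
Σ(x−M)² = 376003.73; s = √(376003.73/14) = 163.882
Cutoffs: 307.533 ± 2·163.882 → [-20.2, 635.3]
Outside: 875 → excluded.
Retained (n=14): Σ = 3738, mean = 3738/14 = 267.000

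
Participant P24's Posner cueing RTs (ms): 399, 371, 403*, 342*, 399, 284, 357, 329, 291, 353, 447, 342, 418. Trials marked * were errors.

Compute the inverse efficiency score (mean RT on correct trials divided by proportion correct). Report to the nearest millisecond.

429 ms

Correct trials (n=11): 399, 371, 399, 284, 357, 329, 291, 353, 447, 342, 418
Mean correct RT = 3990/11 = 362.7273 ms
Proportion correct = 11/13
IES = 362.7273 / (11/13) = 428.678 ms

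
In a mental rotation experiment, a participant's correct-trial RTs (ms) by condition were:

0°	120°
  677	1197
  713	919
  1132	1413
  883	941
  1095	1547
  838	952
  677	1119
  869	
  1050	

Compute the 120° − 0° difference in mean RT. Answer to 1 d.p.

273.9 ms

M(0°) = 7934/9 = 881.556
M(120°) = 8088/7 = 1155.429
Difference = 1155.429 − 881.556 = 273.873 ms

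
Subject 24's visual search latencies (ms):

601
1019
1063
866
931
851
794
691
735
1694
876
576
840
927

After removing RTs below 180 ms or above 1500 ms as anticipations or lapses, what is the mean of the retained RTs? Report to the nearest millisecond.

Excluded: 1694
Retained (n=13): Σ = 10770
Mean = 10770/13 = 828.4615

828 ms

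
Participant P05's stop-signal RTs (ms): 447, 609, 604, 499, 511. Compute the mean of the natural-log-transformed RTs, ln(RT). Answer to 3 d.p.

6.273

ln(RT): 6.1026, 6.4118, 6.4036, 6.2126, 6.2364
Σ ln(RT) = 31.3669
Mean = 31.3669/5 = 6.27339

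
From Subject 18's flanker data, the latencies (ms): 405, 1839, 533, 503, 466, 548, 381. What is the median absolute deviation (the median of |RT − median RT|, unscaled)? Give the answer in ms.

45 ms

Sorted: 381, 405, 466, 503, 533, 548, 1839 → median = 503
|x − 503|: 98, 1336, 30, 0, 37, 45, 122
Sorted deviations: 0, 30, 37, 45, 98, 122, 1336 → MAD = 45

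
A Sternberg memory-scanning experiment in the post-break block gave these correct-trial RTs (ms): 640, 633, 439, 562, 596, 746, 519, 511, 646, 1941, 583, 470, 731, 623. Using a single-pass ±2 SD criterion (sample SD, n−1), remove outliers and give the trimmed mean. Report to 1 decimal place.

n = 14, ΣRT = 9640, M = 688.571
Σ(x−M)² = 1791315.43; s = √(1791315.43/13) = 371.205
Cutoffs: 688.571 ± 2·371.205 → [-53.8, 1431.0]
Outside: 1941 → excluded.
Retained (n=13): Σ = 7699, mean = 7699/13 = 592.231

592.2 ms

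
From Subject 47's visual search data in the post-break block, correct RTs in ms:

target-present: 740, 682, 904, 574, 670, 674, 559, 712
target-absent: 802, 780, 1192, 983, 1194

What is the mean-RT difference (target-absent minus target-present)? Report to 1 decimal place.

M(target-present) = 5515/8 = 689.375
M(target-absent) = 4951/5 = 990.200
Difference = 990.200 − 689.375 = 300.825 ms

300.8 ms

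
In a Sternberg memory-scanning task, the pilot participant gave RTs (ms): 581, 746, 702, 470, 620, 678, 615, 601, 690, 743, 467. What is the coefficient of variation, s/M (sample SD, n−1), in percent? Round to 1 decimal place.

15.3%

n = 11, Σ = 6913, M = 628.4545
Σ(x−M)² = 93022.727; s = √(93022.727/10) = 96.4483
CV = 96.4483 / 628.4545 = 0.15347 = 15.347%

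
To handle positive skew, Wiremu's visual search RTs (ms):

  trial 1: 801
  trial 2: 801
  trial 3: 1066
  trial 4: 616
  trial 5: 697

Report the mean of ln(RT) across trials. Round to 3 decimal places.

6.663

ln(RT): 6.6859, 6.6859, 6.9717, 6.4232, 6.5468
Σ ln(RT) = 33.3134
Mean = 33.3134/5 = 6.66268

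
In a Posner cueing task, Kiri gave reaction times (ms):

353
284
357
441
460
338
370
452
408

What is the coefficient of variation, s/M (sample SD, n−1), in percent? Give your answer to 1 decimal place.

15.4%

n = 9, Σ = 3463, M = 384.7778
Σ(x−M)² = 28221.556; s = √(28221.556/8) = 59.3944
CV = 59.3944 / 384.7778 = 0.15436 = 15.436%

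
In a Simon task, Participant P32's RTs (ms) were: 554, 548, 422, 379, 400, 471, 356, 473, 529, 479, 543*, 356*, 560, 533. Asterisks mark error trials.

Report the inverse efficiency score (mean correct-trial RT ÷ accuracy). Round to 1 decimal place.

Correct trials (n=12): 554, 548, 422, 379, 400, 471, 356, 473, 529, 479, 560, 533
Mean correct RT = 5704/12 = 475.3333 ms
Proportion correct = 12/14
IES = 475.3333 / (12/14) = 554.556 ms

554.6 ms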